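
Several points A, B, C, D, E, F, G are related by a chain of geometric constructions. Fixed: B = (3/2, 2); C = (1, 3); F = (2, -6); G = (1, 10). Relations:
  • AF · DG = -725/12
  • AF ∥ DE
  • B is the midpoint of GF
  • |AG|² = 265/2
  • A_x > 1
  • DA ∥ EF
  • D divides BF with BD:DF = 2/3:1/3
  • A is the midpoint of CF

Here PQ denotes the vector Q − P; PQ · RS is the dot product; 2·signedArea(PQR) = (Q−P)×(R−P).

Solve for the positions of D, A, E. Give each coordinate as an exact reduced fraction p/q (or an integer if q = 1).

A = (3/2, -3/2)
D = (11/6, -10/3)
E = (7/3, -47/6)

1. D_x = 11/6  [D divides BF with BD:DF = 2/3:1/3]
2. D_y = -10/3  [D divides BF with BD:DF = 2/3:1/3]
   → D = (11/6, -10/3)
3. A_x = 3/2  [A is the midpoint of CF]
4. A_y = -3/2  [A is the midpoint of CF]
   → A = (3/2, -3/2)
5. E_x = 7/3  [DA ∥ EF ∩ AF ∥ DE]
6. E_y = -47/6  [DA ∥ EF ∩ AF ∥ DE]
   → E = (7/3, -47/6)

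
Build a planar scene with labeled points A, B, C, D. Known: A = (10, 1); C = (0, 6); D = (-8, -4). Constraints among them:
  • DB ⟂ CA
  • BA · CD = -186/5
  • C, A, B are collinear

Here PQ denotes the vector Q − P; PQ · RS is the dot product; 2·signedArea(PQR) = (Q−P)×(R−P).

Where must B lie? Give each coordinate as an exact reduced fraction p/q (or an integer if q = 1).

1. B_x = -12/5  [C, A, B are collinear ∩ DB ⟂ CA]
2. B_y = 36/5  [C, A, B are collinear ∩ DB ⟂ CA]
   → B = (-12/5, 36/5)

B = (-12/5, 36/5)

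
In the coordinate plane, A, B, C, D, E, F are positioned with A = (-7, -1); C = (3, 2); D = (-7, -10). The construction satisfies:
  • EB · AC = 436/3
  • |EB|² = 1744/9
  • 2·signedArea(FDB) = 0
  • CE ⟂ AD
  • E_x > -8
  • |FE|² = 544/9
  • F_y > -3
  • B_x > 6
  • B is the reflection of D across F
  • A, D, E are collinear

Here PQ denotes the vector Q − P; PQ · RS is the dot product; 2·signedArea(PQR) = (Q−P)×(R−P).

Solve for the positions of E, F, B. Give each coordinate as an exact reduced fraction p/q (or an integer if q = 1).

1. E_x = -7  [A, D, E are collinear ∩ CE ⟂ AD]
2. E_y = 2  [A, D, E are collinear ∩ CE ⟂ AD]
   → E = (-7, 2)
3. B_x = 19/3  [line 10·x + 3·y + -244/3 = 0 ∩ |EB|² = 1744/9]
4. B_y = 6  [line 10·x + 3·y + -244/3 = 0 ∩ |EB|² = 1744/9]
   → B = (19/3, 6)
5. F_x = -1/3  [2·signedArea(FDB) = 0 ∩ B is the reflection of D across F]
6. F_y = -2  [2·signedArea(FDB) = 0 ∩ B is the reflection of D across F]
   → F = (-1/3, -2)

B = (19/3, 6)
E = (-7, 2)
F = (-1/3, -2)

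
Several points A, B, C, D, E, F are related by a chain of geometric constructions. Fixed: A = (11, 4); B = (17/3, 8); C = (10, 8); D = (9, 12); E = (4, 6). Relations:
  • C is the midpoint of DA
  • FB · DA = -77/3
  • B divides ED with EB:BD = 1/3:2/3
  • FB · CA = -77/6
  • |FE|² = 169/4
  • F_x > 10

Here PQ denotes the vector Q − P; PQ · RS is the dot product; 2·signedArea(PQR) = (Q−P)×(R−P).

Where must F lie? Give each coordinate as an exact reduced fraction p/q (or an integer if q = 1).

F = (21/2, 6)

1. F_x = 21/2  [line -2·x + 8·y + -27 = 0 ∩ |FE|² = 169/4]
2. F_y = 6  [line -2·x + 8·y + -27 = 0 ∩ |FE|² = 169/4]
   → F = (21/2, 6)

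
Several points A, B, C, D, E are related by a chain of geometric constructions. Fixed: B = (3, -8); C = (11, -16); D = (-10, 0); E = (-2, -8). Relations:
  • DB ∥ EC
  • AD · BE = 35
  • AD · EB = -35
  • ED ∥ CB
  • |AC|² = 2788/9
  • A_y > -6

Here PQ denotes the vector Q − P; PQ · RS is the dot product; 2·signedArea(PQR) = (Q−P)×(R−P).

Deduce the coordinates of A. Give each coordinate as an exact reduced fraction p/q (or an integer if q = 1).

A = (-3, -16/3)

1. A_x = -3  [AD · EB = -35]
2. A_y = -16/3  [|AC|² = 2788/9]
   → A = (-3, -16/3)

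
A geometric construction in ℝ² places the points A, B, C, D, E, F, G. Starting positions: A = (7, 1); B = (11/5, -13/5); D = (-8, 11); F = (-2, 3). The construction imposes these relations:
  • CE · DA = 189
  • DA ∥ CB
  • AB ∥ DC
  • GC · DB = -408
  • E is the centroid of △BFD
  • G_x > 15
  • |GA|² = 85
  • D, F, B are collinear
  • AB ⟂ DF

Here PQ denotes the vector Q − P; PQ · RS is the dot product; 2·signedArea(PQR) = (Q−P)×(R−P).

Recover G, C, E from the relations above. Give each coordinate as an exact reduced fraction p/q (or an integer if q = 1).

1. C_x = -64/5  [DA ∥ CB ∩ AB ∥ DC]
2. C_y = 37/5  [DA ∥ CB ∩ AB ∥ DC]
   → C = (-64/5, 37/5)
3. E_x = -13/5  [E is the centroid of △BFD]
4. E_y = 19/5  [E is the centroid of △BFD]
   → E = (-13/5, 19/5)
5. G_x = 16  [line -51/5·x + 68/5·y + 884/5 = 0 ∩ |GA|² = 85]
6. G_y = -1  [line -51/5·x + 68/5·y + 884/5 = 0 ∩ |GA|² = 85]
   → G = (16, -1)

C = (-64/5, 37/5)
E = (-13/5, 19/5)
G = (16, -1)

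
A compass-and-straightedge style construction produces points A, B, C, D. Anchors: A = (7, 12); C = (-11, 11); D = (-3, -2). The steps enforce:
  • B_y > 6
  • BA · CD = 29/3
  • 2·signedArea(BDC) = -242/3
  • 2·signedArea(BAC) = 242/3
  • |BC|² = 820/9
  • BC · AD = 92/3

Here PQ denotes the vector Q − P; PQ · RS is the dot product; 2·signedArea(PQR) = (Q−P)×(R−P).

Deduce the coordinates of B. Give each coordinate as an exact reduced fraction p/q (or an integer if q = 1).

1. B_x = -7/3  [2·signedArea(BDC) = -242/3 ∩ 2·signedArea(BAC) = 242/3]
2. B_y = 7  [2·signedArea(BDC) = -242/3 ∩ 2·signedArea(BAC) = 242/3]
   → B = (-7/3, 7)

B = (-7/3, 7)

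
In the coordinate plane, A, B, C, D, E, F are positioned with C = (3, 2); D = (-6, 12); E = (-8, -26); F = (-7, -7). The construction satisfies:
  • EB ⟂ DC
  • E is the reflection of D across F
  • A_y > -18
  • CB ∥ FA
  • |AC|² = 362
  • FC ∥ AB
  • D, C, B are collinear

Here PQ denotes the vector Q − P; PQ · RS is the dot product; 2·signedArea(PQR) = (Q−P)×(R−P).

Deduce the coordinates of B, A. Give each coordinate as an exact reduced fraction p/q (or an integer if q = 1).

A = (2, -17)
B = (12, -8)

1. B_x = 12  [D, C, B are collinear ∩ EB ⟂ DC]
2. B_y = -8  [D, C, B are collinear ∩ EB ⟂ DC]
   → B = (12, -8)
3. A_x = 2  [FC ∥ AB ∩ CB ∥ FA]
4. A_y = -17  [FC ∥ AB ∩ CB ∥ FA]
   → A = (2, -17)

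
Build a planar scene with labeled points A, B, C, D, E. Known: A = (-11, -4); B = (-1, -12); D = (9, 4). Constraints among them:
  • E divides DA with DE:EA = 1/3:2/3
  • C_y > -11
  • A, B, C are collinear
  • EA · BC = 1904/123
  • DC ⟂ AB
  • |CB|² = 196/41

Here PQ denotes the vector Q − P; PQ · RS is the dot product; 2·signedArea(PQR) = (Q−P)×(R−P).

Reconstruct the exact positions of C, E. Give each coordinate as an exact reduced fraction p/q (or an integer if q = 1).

1. C_x = -111/41  [A, B, C are collinear ∩ DC ⟂ AB]
2. C_y = -436/41  [A, B, C are collinear ∩ DC ⟂ AB]
   → C = (-111/41, -436/41)
3. E_x = 7/3  [E divides DA with DE:EA = 1/3:2/3]
4. E_y = 4/3  [E divides DA with DE:EA = 1/3:2/3]
   → E = (7/3, 4/3)

C = (-111/41, -436/41)
E = (7/3, 4/3)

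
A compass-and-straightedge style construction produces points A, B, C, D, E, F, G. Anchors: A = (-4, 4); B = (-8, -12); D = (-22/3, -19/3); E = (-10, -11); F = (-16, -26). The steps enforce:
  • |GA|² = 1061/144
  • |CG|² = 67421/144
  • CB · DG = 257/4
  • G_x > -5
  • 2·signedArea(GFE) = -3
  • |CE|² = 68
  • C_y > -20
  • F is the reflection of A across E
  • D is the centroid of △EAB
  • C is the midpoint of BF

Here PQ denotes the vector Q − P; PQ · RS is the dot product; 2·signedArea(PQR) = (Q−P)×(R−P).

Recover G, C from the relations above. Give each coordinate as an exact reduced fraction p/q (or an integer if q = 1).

C = (-12, -19)
G = (-29/6, 17/12)

1. C_x = -12  [C is the midpoint of BF]
2. C_y = -19  [C is the midpoint of BF]
   → C = (-12, -19)
3. G_x = -29/6  [2·signedArea(GFE) = -3 ∩ CB · DG = 257/4]
4. G_y = 17/12  [2·signedArea(GFE) = -3 ∩ CB · DG = 257/4]
   → G = (-29/6, 17/12)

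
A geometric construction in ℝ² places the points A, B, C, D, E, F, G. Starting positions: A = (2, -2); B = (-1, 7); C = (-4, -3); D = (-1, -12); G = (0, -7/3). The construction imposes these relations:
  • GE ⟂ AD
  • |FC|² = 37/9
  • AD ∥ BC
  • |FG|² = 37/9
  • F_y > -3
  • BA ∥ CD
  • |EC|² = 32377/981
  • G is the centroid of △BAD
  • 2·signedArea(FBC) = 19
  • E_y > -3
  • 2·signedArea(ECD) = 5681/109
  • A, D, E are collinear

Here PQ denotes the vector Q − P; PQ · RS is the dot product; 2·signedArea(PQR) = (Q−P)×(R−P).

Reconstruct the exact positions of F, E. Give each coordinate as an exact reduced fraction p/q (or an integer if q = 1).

E = (190/109, -934/327)
F = (-2, -8/3)

1. F_x = -2  [line 10·x + -3·y + 12 = 0 ∩ |FC|² = 37/9]
2. F_y = -8/3  [line 10·x + -3·y + 12 = 0 ∩ |FC|² = 37/9]
   → F = (-2, -8/3)
3. E_x = 190/109  [A, D, E are collinear ∩ GE ⟂ AD]
4. E_y = -934/327  [A, D, E are collinear ∩ GE ⟂ AD]
   → E = (190/109, -934/327)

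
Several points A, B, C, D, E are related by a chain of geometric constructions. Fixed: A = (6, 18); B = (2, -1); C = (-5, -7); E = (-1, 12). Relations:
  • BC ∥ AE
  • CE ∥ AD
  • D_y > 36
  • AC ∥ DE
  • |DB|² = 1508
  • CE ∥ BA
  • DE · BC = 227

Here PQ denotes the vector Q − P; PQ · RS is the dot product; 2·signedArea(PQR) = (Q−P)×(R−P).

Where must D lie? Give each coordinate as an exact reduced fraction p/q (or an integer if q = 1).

1. D_x = 10  [AC ∥ DE ∩ CE ∥ AD]
2. D_y = 37  [AC ∥ DE ∩ CE ∥ AD]
   → D = (10, 37)

D = (10, 37)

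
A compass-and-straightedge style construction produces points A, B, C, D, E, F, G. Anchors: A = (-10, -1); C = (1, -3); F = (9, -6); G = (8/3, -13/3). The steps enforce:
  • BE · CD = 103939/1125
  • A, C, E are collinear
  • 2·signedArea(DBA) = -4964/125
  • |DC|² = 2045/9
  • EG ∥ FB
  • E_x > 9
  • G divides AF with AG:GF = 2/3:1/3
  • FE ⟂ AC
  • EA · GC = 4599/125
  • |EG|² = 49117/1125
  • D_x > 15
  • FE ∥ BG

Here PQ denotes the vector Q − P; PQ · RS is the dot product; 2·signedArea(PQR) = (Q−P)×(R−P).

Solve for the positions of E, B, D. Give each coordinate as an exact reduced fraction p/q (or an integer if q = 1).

B = (898/375, -2186/375)
D = (46/3, -23/3)
E = (1159/125, -563/125)

1. E_x = 1159/125  [A, C, E are collinear ∩ FE ⟂ AC]
2. E_y = -563/125  [A, C, E are collinear ∩ FE ⟂ AC]
   → E = (1159/125, -563/125)
3. B_x = 898/375  [FE ∥ BG ∩ EG ∥ FB]
4. B_y = -2186/375  [FE ∥ BG ∩ EG ∥ FB]
   → B = (898/375, -2186/375)
5. D_x = 46/3  [2·signedArea(DBA) = -4964/125 ∩ BE · CD = 103939/1125]
6. D_y = -23/3  [2·signedArea(DBA) = -4964/125 ∩ BE · CD = 103939/1125]
   → D = (46/3, -23/3)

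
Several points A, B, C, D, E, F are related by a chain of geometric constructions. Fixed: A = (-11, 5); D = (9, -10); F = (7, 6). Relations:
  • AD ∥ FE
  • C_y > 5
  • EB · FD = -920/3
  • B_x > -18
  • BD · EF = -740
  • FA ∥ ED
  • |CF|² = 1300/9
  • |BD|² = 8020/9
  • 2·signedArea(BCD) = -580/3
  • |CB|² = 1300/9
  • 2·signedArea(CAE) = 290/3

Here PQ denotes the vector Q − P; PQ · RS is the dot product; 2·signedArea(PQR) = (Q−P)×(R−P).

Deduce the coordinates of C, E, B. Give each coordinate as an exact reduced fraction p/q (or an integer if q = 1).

B = (-17, 14/3)
C = (-5, 16/3)
E = (27, -9)

1. E_x = 27  [FA ∥ ED ∩ AD ∥ FE]
2. E_y = -9  [FA ∥ ED ∩ AD ∥ FE]
   → E = (27, -9)
3. B_x = -17  [BD · EF = -740 ∩ EB · FD = -920/3]
4. B_y = 14/3  [BD · EF = -740 ∩ EB · FD = -920/3]
   → B = (-17, 14/3)
5. C_x = -5  [2·signedArea(CAE) = 290/3 ∩ 2·signedArea(BCD) = -580/3]
6. C_y = 16/3  [2·signedArea(CAE) = 290/3 ∩ 2·signedArea(BCD) = -580/3]
   → C = (-5, 16/3)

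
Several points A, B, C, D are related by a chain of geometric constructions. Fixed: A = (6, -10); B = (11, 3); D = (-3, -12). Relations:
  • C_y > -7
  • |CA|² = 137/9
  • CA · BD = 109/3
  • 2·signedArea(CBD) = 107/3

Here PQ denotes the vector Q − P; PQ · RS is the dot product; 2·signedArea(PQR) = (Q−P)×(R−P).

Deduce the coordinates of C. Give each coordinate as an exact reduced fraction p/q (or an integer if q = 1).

1. C_x = 14/3  [CA · BD = 109/3 ∩ 2·signedArea(CBD) = 107/3]
2. C_y = -19/3  [CA · BD = 109/3 ∩ 2·signedArea(CBD) = 107/3]
   → C = (14/3, -19/3)

C = (14/3, -19/3)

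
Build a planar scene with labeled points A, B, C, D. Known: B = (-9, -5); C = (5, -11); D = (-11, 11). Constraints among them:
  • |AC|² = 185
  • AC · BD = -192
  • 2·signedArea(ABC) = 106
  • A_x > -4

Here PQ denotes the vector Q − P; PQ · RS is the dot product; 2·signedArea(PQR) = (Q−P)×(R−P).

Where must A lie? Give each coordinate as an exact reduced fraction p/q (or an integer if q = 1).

A = (-3, 0)

1. A_x = -3  [2·signedArea(ABC) = 106 ∩ AC · BD = -192]
2. A_y = 0  [2·signedArea(ABC) = 106 ∩ AC · BD = -192]
   → A = (-3, 0)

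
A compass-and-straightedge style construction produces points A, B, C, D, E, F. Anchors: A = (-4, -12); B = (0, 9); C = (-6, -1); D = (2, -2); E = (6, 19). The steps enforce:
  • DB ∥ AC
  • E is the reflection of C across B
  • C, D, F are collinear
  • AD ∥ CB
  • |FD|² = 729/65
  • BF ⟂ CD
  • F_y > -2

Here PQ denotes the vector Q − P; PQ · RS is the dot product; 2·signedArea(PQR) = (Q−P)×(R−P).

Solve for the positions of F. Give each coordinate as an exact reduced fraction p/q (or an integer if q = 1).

F = (-86/65, -103/65)

1. F_x = -86/65  [C, D, F are collinear ∩ BF ⟂ CD]
2. F_y = -103/65  [C, D, F are collinear ∩ BF ⟂ CD]
   → F = (-86/65, -103/65)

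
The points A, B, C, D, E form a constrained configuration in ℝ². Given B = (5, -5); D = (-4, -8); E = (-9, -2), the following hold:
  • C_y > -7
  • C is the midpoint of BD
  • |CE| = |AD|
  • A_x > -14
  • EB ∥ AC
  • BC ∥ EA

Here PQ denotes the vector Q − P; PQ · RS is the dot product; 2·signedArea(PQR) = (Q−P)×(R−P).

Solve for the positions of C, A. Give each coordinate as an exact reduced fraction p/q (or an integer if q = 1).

1. C_x = 1/2  [C is the midpoint of BD]
2. C_y = -13/2  [C is the midpoint of BD]
   → C = (1/2, -13/2)
3. A_x = -27/2  [EB ∥ AC ∩ BC ∥ EA]
4. A_y = -7/2  [EB ∥ AC ∩ BC ∥ EA]
   → A = (-27/2, -7/2)

A = (-27/2, -7/2)
C = (1/2, -13/2)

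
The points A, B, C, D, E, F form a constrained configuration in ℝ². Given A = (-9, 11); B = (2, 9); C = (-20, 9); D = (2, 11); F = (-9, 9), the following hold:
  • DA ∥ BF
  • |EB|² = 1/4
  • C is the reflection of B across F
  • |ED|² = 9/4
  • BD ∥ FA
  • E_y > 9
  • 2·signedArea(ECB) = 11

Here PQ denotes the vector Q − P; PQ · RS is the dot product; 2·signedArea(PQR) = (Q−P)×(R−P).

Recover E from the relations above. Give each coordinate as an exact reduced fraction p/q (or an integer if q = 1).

E = (2, 19/2)

1. E_y = 19/2  [2·signedArea(ECB) = 11]
2. E_x = 2  [|ED|² = 9/4]
   → E = (2, 19/2)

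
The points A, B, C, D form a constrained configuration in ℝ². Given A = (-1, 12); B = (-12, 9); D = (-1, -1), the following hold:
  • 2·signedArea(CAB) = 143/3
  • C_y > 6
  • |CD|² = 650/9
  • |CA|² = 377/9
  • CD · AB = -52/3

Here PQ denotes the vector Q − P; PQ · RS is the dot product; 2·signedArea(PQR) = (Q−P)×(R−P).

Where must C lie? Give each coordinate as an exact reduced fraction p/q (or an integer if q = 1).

C = (-14/3, 20/3)

1. C_x = -14/3  [2·signedArea(CAB) = 143/3 ∩ CD · AB = -52/3]
2. C_y = 20/3  [2·signedArea(CAB) = 143/3 ∩ CD · AB = -52/3]
   → C = (-14/3, 20/3)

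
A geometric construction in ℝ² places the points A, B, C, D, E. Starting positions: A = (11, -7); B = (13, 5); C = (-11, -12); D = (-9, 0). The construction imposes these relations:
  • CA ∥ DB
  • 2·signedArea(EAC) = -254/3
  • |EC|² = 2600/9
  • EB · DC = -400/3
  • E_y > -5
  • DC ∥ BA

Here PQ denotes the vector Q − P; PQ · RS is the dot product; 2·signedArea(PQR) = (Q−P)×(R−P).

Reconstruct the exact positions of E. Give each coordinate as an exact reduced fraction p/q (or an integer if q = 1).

E = (13/3, -14/3)

1. E_x = 13/3  [2·signedArea(EAC) = -254/3 ∩ EB · DC = -400/3]
2. E_y = -14/3  [2·signedArea(EAC) = -254/3 ∩ EB · DC = -400/3]
   → E = (13/3, -14/3)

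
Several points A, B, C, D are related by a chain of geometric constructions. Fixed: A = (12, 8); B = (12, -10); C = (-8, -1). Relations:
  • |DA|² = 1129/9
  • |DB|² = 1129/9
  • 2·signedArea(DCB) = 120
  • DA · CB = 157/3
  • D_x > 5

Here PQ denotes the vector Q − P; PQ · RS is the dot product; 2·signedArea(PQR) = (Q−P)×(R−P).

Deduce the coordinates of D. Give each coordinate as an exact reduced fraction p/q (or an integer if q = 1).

1. D_x = 16/3  [2·signedArea(DCB) = 120 ∩ DA · CB = 157/3]
2. D_y = -1  [2·signedArea(DCB) = 120 ∩ DA · CB = 157/3]
   → D = (16/3, -1)

D = (16/3, -1)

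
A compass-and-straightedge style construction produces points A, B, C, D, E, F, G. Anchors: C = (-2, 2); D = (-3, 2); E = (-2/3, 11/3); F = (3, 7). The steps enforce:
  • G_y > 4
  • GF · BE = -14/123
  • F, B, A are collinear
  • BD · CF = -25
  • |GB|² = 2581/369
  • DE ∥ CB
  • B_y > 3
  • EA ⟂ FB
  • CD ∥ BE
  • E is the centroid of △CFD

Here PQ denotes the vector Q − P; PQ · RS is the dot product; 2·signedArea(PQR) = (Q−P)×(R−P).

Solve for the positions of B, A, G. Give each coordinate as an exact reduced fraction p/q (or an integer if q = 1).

A = (-7/123, 391/123)
B = (1/3, 11/3)
G = (355/123, 536/123)

1. B_x = 1/3  [CD ∥ BE ∩ DE ∥ CB]
2. B_y = 11/3  [CD ∥ BE ∩ DE ∥ CB]
   → B = (1/3, 11/3)
3. A_x = -7/123  [F, B, A are collinear ∩ EA ⟂ FB]
4. A_y = 391/123  [F, B, A are collinear ∩ EA ⟂ FB]
   → A = (-7/123, 391/123)
5. G_x = 355/123  [GF · BE = -14/123]
6. G_y = 536/123  [|GB|² = 2581/369]
   → G = (355/123, 536/123)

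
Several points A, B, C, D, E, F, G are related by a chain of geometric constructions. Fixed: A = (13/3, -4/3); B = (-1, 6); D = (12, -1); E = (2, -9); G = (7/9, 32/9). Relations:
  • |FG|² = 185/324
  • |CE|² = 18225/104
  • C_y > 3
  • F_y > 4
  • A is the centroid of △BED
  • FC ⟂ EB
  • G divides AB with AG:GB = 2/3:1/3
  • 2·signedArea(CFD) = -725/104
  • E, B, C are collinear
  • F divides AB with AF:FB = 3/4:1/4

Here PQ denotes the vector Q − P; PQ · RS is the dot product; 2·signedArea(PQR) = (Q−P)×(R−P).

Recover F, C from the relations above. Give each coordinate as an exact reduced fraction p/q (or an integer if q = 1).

C = (-31/52, 207/52)
F = (1/3, 25/6)

1. F_x = 1/3  [F divides AB with AF:FB = 3/4:1/4]
2. F_y = 25/6  [F divides AB with AF:FB = 3/4:1/4]
   → F = (1/3, 25/6)
3. C_x = -31/52  [E, B, C are collinear ∩ FC ⟂ EB]
4. C_y = 207/52  [E, B, C are collinear ∩ FC ⟂ EB]
   → C = (-31/52, 207/52)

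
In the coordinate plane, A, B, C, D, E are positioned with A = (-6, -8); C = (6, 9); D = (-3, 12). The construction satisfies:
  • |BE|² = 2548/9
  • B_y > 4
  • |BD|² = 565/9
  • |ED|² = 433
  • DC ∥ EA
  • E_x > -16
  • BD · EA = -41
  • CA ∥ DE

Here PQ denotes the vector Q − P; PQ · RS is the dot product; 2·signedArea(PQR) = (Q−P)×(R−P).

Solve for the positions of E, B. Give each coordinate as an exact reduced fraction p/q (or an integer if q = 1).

1. E_x = -15  [DC ∥ EA ∩ CA ∥ DE]
2. E_y = -5  [DC ∥ EA ∩ CA ∥ DE]
   → E = (-15, -5)
3. B_x = -1  [line -9·x + 3·y + -22 = 0 ∩ |BE|² = 2548/9]
4. B_y = 13/3  [line -9·x + 3·y + -22 = 0 ∩ |BE|² = 2548/9]
   → B = (-1, 13/3)

B = (-1, 13/3)
E = (-15, -5)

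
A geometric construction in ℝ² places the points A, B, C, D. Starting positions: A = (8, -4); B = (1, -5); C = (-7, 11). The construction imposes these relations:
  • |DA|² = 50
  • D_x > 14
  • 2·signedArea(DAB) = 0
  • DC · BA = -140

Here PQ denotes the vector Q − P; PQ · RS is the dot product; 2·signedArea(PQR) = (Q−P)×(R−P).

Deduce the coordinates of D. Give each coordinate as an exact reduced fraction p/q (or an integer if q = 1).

1. D_x = 15  [2·signedArea(DAB) = 0 ∩ DC · BA = -140]
2. D_y = -3  [2·signedArea(DAB) = 0 ∩ DC · BA = -140]
   → D = (15, -3)

D = (15, -3)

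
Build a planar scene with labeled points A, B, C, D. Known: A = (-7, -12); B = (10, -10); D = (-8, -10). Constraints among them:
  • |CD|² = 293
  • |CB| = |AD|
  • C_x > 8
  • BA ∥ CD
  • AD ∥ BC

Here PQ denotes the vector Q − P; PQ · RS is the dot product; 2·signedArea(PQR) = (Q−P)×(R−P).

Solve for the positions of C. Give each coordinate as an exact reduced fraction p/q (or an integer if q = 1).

C = (9, -8)

1. C_x = 9  [BA ∥ CD ∩ AD ∥ BC]
2. C_y = -8  [BA ∥ CD ∩ AD ∥ BC]
   → C = (9, -8)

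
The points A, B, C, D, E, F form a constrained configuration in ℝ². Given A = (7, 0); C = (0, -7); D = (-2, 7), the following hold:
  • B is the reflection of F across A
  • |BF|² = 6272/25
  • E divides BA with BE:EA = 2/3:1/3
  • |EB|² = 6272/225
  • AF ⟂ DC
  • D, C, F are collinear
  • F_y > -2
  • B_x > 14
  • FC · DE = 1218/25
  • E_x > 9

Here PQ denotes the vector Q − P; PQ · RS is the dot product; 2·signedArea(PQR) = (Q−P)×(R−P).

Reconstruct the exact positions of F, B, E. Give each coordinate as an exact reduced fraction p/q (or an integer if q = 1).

1. F_x = -21/25  [D, C, F are collinear ∩ AF ⟂ DC]
2. F_y = -28/25  [D, C, F are collinear ∩ AF ⟂ DC]
   → F = (-21/25, -28/25)
3. B_x = 371/25  [B is the reflection of F across A]
4. B_y = 28/25  [B is the reflection of F across A]
   → B = (371/25, 28/25)
5. E_x = 721/75  [E divides BA with BE:EA = 2/3:1/3]
6. E_y = 28/75  [E divides BA with BE:EA = 2/3:1/3]
   → E = (721/75, 28/75)

B = (371/25, 28/25)
E = (721/75, 28/75)
F = (-21/25, -28/25)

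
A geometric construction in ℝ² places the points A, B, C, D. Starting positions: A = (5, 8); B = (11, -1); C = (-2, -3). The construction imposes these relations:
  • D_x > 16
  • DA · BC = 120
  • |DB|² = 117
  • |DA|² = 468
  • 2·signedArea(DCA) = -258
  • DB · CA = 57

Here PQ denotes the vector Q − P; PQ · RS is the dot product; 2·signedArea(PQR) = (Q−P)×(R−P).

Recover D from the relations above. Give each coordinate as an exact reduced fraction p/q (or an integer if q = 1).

D = (17, -10)

1. D_x = 17  [DB · CA = 57 ∩ 2·signedArea(DCA) = -258]
2. D_y = -10  [DB · CA = 57 ∩ 2·signedArea(DCA) = -258]
   → D = (17, -10)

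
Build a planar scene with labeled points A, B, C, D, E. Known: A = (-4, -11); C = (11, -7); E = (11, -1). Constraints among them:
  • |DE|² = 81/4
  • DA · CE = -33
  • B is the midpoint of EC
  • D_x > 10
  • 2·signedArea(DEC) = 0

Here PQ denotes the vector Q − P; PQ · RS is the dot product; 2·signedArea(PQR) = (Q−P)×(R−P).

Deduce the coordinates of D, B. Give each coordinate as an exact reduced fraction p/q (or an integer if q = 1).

B = (11, -4)
D = (11, -11/2)

1. D_x = 11  [2·signedArea(DEC) = 0 ∩ DA · CE = -33]
2. D_y = -11/2  [2·signedArea(DEC) = 0 ∩ DA · CE = -33]
   → D = (11, -11/2)
3. B_x = 11  [B is the midpoint of EC]
4. B_y = -4  [B is the midpoint of EC]
   → B = (11, -4)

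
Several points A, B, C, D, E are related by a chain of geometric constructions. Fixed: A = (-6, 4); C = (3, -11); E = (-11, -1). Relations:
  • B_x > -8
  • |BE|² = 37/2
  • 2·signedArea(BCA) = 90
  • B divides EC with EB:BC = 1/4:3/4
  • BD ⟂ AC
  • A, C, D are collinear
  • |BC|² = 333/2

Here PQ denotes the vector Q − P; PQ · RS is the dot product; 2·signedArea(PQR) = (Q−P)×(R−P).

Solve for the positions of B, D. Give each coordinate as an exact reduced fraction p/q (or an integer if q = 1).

B = (-15/2, -7/2)
D = (-105/34, -29/34)

1. B_x = -15/2  [B divides EC with EB:BC = 1/4:3/4]
2. B_y = -7/2  [B divides EC with EB:BC = 1/4:3/4]
   → B = (-15/2, -7/2)
3. D_x = -105/34  [A, C, D are collinear ∩ BD ⟂ AC]
4. D_y = -29/34  [A, C, D are collinear ∩ BD ⟂ AC]
   → D = (-105/34, -29/34)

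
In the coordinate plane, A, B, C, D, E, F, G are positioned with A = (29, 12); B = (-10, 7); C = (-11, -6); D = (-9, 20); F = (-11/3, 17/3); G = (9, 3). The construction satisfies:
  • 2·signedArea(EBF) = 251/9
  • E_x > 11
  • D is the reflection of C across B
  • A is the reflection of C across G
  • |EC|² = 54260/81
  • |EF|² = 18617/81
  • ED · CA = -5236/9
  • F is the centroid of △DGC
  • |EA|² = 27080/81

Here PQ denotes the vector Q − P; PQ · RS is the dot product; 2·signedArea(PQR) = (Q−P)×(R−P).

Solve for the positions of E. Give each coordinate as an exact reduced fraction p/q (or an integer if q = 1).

E = (103/9, 62/9)

1. E_x = 103/9  [2·signedArea(EBF) = 251/9 ∩ ED · CA = -5236/9]
2. E_y = 62/9  [2·signedArea(EBF) = 251/9 ∩ ED · CA = -5236/9]
   → E = (103/9, 62/9)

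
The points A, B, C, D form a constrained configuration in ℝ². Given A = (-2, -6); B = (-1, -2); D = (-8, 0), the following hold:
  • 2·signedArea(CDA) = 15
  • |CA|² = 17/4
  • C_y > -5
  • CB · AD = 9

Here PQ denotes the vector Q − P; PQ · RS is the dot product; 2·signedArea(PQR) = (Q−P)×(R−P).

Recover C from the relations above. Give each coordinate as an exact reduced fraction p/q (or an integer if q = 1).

C = (-3/2, -4)

1. C_x = -3/2  [2·signedArea(CDA) = 15 ∩ CB · AD = 9]
2. C_y = -4  [2·signedArea(CDA) = 15 ∩ CB · AD = 9]
   → C = (-3/2, -4)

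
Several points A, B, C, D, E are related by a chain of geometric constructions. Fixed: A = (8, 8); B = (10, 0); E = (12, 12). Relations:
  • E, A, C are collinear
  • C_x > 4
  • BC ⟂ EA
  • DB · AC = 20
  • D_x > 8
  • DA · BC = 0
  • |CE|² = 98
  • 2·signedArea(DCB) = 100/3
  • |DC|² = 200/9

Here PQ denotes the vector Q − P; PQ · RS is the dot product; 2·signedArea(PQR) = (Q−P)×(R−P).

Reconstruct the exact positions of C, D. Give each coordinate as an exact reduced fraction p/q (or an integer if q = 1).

1. C_x = 5  [E, A, C are collinear ∩ BC ⟂ EA]
2. C_y = 5  [E, A, C are collinear ∩ BC ⟂ EA]
   → C = (5, 5)
3. D_x = 25/3  [DA · BC = 0 ∩ DB · AC = 20]
4. D_y = 25/3  [DA · BC = 0 ∩ DB · AC = 20]
   → D = (25/3, 25/3)

C = (5, 5)
D = (25/3, 25/3)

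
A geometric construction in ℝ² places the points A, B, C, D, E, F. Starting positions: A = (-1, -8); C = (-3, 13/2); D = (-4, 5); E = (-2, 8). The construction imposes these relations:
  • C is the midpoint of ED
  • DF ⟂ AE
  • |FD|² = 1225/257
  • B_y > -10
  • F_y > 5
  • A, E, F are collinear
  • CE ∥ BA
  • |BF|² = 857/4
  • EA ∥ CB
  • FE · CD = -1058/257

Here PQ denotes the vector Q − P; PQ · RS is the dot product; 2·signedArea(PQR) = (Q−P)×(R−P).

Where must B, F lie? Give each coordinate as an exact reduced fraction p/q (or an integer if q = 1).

1. B_x = -2  [CE ∥ BA ∩ EA ∥ CB]
2. B_y = -19/2  [CE ∥ BA ∩ EA ∥ CB]
   → B = (-2, -19/2)
3. F_x = -468/257  [A, E, F are collinear ∩ DF ⟂ AE]
4. F_y = 1320/257  [A, E, F are collinear ∩ DF ⟂ AE]
   → F = (-468/257, 1320/257)

B = (-2, -19/2)
F = (-468/257, 1320/257)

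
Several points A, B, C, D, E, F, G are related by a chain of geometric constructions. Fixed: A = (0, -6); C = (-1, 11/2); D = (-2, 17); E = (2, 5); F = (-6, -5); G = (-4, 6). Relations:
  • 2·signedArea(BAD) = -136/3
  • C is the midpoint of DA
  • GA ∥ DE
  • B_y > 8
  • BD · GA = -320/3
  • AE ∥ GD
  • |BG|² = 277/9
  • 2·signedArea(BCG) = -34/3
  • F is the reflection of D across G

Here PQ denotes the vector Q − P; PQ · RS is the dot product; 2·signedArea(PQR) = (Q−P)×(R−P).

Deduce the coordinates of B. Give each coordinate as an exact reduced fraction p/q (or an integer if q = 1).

1. B_x = 2/3  [2·signedArea(BAD) = -136/3 ∩ 2·signedArea(BCG) = -34/3]
2. B_y = 9  [2·signedArea(BAD) = -136/3 ∩ 2·signedArea(BCG) = -34/3]
   → B = (2/3, 9)

B = (2/3, 9)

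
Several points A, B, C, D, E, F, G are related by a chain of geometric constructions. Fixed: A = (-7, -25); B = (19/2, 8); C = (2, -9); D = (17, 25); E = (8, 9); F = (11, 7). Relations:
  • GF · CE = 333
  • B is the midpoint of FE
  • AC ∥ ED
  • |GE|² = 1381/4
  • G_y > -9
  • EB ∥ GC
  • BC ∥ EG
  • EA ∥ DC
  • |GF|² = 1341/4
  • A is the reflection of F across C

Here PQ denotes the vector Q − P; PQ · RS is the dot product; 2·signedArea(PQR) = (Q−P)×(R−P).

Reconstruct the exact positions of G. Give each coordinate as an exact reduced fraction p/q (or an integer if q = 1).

1. G_x = 1/2  [EB ∥ GC ∩ BC ∥ EG]
2. G_y = -8  [EB ∥ GC ∩ BC ∥ EG]
   → G = (1/2, -8)

G = (1/2, -8)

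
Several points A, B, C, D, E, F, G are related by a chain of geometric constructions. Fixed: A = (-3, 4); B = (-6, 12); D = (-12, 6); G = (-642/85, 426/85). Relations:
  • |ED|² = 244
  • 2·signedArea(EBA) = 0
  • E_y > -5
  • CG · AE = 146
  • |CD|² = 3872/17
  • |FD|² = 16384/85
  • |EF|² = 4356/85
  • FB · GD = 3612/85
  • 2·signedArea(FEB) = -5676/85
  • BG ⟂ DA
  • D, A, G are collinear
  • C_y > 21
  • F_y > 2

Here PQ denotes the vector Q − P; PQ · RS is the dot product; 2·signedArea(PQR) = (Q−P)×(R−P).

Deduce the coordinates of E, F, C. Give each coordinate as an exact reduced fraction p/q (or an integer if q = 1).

C = (-1152/85, 1786/85)
E = (0, -4)
F = (132/85, 254/85)

1. F_x = 132/85  [line 378/85·x + -84/85·y + -336/85 = 0 ∩ |FD|² = 16384/85]
2. F_y = 254/85  [line 378/85·x + -84/85·y + -336/85 = 0 ∩ |FD|² = 16384/85]
   → F = (132/85, 254/85)
3. E_x = 0  [2·signedArea(EBA) = 0 ∩ 2·signedArea(FEB) = -5676/85]
4. E_y = -4  [2·signedArea(EBA) = 0 ∩ 2·signedArea(FEB) = -5676/85]
   → E = (0, -4)
5. C_x = -1152/85  [line -3·x + 8·y + -17744/85 = 0 ∩ |CD|² = 3872/17]
6. C_y = 1786/85  [line -3·x + 8·y + -17744/85 = 0 ∩ |CD|² = 3872/17]
   → C = (-1152/85, 1786/85)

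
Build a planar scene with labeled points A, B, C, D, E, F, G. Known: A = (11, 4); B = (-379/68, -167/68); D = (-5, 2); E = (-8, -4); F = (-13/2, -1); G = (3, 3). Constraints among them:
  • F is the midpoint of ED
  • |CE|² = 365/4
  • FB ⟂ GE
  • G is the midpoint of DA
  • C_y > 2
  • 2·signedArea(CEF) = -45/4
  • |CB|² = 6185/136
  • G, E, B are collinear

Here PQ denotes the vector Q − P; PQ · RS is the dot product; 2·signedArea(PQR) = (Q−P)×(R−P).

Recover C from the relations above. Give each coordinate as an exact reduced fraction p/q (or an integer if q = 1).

1. C_x = -1  [line -3·x + 3/2·y + -27/4 = 0 ∩ |CE|² = 365/4]
2. C_y = 5/2  [line -3·x + 3/2·y + -27/4 = 0 ∩ |CE|² = 365/4]
   → C = (-1, 5/2)

C = (-1, 5/2)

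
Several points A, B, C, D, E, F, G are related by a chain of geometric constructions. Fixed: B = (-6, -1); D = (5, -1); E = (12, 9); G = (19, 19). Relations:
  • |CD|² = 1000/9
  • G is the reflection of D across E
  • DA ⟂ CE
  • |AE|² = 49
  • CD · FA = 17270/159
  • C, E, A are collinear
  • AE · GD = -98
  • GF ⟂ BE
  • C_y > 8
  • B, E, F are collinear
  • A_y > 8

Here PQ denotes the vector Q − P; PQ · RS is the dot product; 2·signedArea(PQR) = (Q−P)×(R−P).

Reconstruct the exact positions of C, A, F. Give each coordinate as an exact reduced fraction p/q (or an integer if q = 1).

1. A_x = 5  [line 14·x + 20·y + -250 = 0 ∩ |AE|² = 49]
2. A_y = 9  [line 14·x + 20·y + -250 = 0 ∩ |AE|² = 49]
   → A = (5, 9)
3. F_x = 2289/106  [B, E, F are collinear ∩ GF ⟂ BE]
4. F_y = 1519/106  [B, E, F are collinear ∩ GF ⟂ BE]
   → F = (2289/106, 1519/106)
5. C_x = 25/3  [CD · FA = 17270/159 ∩ C, E, A are collinear]
6. C_y = 9  [CD · FA = 17270/159 ∩ C, E, A are collinear]
   → C = (25/3, 9)

A = (5, 9)
C = (25/3, 9)
F = (2289/106, 1519/106)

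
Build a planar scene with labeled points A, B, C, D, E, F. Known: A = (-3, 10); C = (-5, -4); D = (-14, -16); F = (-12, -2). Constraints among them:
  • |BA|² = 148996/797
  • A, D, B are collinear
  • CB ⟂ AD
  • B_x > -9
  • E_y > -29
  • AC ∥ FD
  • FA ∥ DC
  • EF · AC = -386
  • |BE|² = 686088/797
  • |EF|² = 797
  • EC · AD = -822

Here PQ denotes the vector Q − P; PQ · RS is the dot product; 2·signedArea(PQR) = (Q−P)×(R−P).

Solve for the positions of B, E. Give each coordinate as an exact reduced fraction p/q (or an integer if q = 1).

1. B_x = -6637/797  [A, D, B are collinear ∩ CB ⟂ AD]
2. B_y = -2066/797  [A, D, B are collinear ∩ CB ⟂ AD]
   → B = (-6637/797, -2066/797)
3. E_x = -23  [EC · AD = -822 ∩ EF · AC = -386]
4. E_y = -28  [EC · AD = -822 ∩ EF · AC = -386]
   → E = (-23, -28)

B = (-6637/797, -2066/797)
E = (-23, -28)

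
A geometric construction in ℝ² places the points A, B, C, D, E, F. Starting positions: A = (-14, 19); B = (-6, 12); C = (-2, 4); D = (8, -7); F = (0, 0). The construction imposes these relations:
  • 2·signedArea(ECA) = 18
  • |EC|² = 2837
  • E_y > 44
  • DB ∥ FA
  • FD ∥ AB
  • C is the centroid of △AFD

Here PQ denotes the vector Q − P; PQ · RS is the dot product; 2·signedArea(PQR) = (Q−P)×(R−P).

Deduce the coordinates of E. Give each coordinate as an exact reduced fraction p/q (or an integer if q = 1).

E = (-36, 45)

1. E_x = -36  [line -15·x + -12·y + 0 = 0 ∩ |EC|² = 2837]
2. E_y = 45  [line -15·x + -12·y + 0 = 0 ∩ |EC|² = 2837]
   → E = (-36, 45)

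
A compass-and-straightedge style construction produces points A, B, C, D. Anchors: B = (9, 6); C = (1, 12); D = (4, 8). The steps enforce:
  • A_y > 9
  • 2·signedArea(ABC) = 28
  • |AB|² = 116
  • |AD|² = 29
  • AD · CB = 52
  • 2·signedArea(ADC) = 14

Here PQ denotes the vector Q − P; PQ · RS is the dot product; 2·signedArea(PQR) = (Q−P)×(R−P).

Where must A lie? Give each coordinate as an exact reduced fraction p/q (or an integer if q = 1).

A = (-1, 10)

1. A_x = -1  [2·signedArea(ABC) = 28 ∩ AD · CB = 52]
2. A_y = 10  [2·signedArea(ABC) = 28 ∩ AD · CB = 52]
   → A = (-1, 10)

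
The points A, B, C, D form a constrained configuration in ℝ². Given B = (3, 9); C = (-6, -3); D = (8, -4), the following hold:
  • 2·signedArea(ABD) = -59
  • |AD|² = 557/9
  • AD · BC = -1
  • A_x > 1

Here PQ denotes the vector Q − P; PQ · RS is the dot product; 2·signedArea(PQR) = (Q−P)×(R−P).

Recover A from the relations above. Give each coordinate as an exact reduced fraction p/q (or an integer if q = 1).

A = (5/3, 2/3)

1. A_x = 5/3  [2·signedArea(ABD) = -59 ∩ AD · BC = -1]
2. A_y = 2/3  [2·signedArea(ABD) = -59 ∩ AD · BC = -1]
   → A = (5/3, 2/3)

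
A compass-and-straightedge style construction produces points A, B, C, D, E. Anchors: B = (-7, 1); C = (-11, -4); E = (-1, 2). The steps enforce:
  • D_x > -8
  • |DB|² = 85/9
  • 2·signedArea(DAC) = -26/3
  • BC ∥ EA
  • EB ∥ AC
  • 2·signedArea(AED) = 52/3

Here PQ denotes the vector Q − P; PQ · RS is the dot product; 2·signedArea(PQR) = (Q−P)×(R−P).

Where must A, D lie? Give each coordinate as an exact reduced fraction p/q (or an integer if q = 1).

1. A_x = -5  [EB ∥ AC ∩ BC ∥ EA]
2. A_y = -3  [EB ∥ AC ∩ BC ∥ EA]
   → A = (-5, -3)
3. D_x = -23/3  [2·signedArea(DAC) = -26/3 ∩ 2·signedArea(AED) = 52/3]
4. D_y = -2  [2·signedArea(DAC) = -26/3 ∩ 2·signedArea(AED) = 52/3]
   → D = (-23/3, -2)

A = (-5, -3)
D = (-23/3, -2)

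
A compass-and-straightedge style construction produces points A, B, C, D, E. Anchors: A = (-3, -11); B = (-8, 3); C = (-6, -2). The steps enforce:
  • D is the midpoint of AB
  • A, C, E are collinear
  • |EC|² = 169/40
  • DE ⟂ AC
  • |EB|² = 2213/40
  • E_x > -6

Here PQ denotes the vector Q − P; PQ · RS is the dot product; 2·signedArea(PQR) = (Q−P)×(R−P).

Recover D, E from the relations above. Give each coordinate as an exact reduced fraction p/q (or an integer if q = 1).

1. D_x = -11/2  [D is the midpoint of AB]
2. D_y = -4  [D is the midpoint of AB]
   → D = (-11/2, -4)
3. E_x = -107/20  [A, C, E are collinear ∩ DE ⟂ AC]
4. E_y = -79/20  [A, C, E are collinear ∩ DE ⟂ AC]
   → E = (-107/20, -79/20)

D = (-11/2, -4)
E = (-107/20, -79/20)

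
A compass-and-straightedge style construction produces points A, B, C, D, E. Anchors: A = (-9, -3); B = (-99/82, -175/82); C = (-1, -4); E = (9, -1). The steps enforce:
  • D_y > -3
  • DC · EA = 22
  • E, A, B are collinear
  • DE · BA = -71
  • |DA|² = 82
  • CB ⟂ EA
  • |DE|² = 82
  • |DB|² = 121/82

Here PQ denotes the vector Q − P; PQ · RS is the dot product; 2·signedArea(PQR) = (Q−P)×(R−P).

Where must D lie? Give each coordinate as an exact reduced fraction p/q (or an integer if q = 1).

1. D_x = 0  [line 18·x + 2·y + 4 = 0 ∩ |DA|² = 82]
2. D_y = -2  [line 18·x + 2·y + 4 = 0 ∩ |DA|² = 82]
   → D = (0, -2)

D = (0, -2)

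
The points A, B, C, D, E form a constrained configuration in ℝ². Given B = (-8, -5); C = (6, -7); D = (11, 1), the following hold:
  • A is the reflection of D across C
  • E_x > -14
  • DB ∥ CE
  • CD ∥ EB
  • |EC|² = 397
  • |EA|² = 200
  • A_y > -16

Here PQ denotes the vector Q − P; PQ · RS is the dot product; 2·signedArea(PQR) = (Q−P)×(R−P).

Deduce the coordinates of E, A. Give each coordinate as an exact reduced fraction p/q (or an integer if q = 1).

A = (1, -15)
E = (-13, -13)

1. E_x = -13  [CD ∥ EB ∩ DB ∥ CE]
2. E_y = -13  [CD ∥ EB ∩ DB ∥ CE]
   → E = (-13, -13)
3. A_x = 1  [A is the reflection of D across C]
4. A_y = -15  [A is the reflection of D across C]
   → A = (1, -15)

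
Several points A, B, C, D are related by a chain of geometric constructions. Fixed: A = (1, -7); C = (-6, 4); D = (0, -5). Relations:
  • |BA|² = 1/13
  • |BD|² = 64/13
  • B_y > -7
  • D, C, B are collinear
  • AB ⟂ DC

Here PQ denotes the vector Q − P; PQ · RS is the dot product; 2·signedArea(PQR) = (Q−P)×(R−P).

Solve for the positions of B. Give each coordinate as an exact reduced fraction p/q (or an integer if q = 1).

1. B_x = 16/13  [D, C, B are collinear ∩ AB ⟂ DC]
2. B_y = -89/13  [D, C, B are collinear ∩ AB ⟂ DC]
   → B = (16/13, -89/13)

B = (16/13, -89/13)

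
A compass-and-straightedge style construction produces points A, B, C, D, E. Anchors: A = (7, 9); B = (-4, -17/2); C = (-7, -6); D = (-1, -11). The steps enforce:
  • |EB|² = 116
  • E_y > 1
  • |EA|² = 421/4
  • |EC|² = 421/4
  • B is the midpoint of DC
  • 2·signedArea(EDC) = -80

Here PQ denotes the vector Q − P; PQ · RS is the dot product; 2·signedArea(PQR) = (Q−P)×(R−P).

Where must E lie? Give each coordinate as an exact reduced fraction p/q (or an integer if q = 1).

E = (0, 3/2)

1. E_x = 0  [line -5·x + -6·y + 9 = 0 ∩ |EB|² = 116]
2. E_y = 3/2  [line -5·x + -6·y + 9 = 0 ∩ |EB|² = 116]
   → E = (0, 3/2)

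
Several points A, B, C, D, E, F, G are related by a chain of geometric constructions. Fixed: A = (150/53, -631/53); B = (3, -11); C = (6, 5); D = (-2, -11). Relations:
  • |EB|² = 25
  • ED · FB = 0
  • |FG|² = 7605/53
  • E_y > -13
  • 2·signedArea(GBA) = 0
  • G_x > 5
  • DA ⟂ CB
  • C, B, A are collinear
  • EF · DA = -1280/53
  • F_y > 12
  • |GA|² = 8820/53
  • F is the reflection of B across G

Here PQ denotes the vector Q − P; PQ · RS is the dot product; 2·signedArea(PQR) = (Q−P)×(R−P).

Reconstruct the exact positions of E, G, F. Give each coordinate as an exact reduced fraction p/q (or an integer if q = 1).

1. G_x = 276/53  [line 48/53·x + -9/53·y + -243/53 = 0 ∩ |GA|² = 8820/53]
2. G_y = 41/53  [line 48/53·x + -9/53·y + -243/53 = 0 ∩ |GA|² = 8820/53]
   → G = (276/53, 41/53)
3. F_x = 393/53  [F is the reflection of B across G]
4. F_y = 665/53  [F is the reflection of B across G]
   → F = (393/53, 665/53)
5. E_x = 406/53  [ED · FB = 0 ∩ EF · DA = -1280/53]
6. E_y = -679/53  [ED · FB = 0 ∩ EF · DA = -1280/53]
   → E = (406/53, -679/53)

E = (406/53, -679/53)
F = (393/53, 665/53)
G = (276/53, 41/53)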